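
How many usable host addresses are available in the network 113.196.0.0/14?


Host bits = 32 - 14 = 18
Total addresses = 2^18 = 262144
Usable = total - 2 (network and broadcast)
Usable hosts: 262142


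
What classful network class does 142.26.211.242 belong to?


First octet: 142
Binary: 10001110
10xxxxxx -> Class B (128-191)
Class B, default mask 255.255.0.0 (/16)


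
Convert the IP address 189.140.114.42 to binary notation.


189 = 10111101
140 = 10001100
114 = 01110010
42 = 00101010
Binary: 10111101.10001100.01110010.00101010


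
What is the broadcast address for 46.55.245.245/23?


Network: 46.55.244.0/23
Host bits = 9
Set all host bits to 1:
Broadcast: 46.55.245.255


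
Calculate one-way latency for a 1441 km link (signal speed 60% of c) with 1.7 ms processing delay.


Speed = 0.6 * 3e5 km/s = 180000 km/s
Propagation delay = 1441 / 180000 = 0.008 s = 8.0056 ms
Processing delay = 1.7 ms
Total one-way latency = 9.7056 ms


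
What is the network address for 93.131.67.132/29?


IP:   01011101.10000011.01000011.10000100
Mask: 11111111.11111111.11111111.11111000
AND operation:
Net:  01011101.10000011.01000011.10000000
Network: 93.131.67.128/29


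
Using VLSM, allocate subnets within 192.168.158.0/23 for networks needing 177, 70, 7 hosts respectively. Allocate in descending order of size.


177 hosts -> /24 (254 usable): 192.168.158.0/24
70 hosts -> /25 (126 usable): 192.168.159.0/25
7 hosts -> /28 (14 usable): 192.168.159.128/28
Allocation: 192.168.158.0/24 (177 hosts, 254 usable); 192.168.159.0/25 (70 hosts, 126 usable); 192.168.159.128/28 (7 hosts, 14 usable)


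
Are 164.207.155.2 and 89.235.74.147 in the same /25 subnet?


Mask: 255.255.255.128
164.207.155.2 AND mask = 164.207.155.0
89.235.74.147 AND mask = 89.235.74.128
No, different subnets (164.207.155.0 vs 89.235.74.128)


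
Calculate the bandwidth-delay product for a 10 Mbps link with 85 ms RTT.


BDP = bandwidth * RTT
= 10 Mbps * 85 ms
= 10 * 1e6 * 85 / 1000 bits
= 850000 bits
= 106250 bytes
= 103.7598 KB
BDP = 850000 bits (106250 bytes)


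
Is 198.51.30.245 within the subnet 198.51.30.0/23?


Subnet network: 198.51.30.0
Test IP AND mask: 198.51.30.0
Yes, 198.51.30.245 is in 198.51.30.0/23


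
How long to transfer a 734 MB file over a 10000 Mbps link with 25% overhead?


Effective throughput = 10000 * (1 - 25/100) = 7500 Mbps
File size in Mb = 734 * 8 = 5872 Mb
Time = 5872 / 7500
Time = 0.7829 seconds


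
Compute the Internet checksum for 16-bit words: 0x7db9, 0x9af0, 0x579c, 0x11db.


Sum all words (with carry folding):
+ 0x7db9 = 0x7db9
+ 0x9af0 = 0x18aa
+ 0x579c = 0x7046
+ 0x11db = 0x8221
One's complement: ~0x8221
Checksum = 0x7dde


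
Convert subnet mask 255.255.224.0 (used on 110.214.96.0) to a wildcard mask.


Subnet mask: 255.255.224.0
Wildcard = 255.255.255.255 - subnet mask
255 - 255 = 0
255 - 255 = 0
255 - 224 = 31
255 - 0 = 255
Wildcard: 0.0.31.255


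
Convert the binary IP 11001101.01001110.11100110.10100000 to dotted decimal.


11001101 = 205
01001110 = 78
11100110 = 230
10100000 = 160
IP: 205.78.230.160


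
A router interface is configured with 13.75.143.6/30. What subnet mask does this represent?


/30 means 30 network bits, 2 host bits
Binary: 11111111111111111111111111111100
Mask: 255.255.255.252


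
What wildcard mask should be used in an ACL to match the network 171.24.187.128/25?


Subnet mask: 255.255.255.128
Wildcard = 255.255.255.255 - subnet mask
255 - 255 = 0
255 - 255 = 0
255 - 255 = 0
255 - 128 = 127
Wildcard: 0.0.0.127


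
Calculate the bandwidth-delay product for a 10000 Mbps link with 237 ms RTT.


BDP = bandwidth * RTT
= 10000 Mbps * 237 ms
= 10000 * 1e6 * 237 / 1000 bits
= 2370000000 bits
= 296250000 bytes
= 289306.6406 KB
BDP = 2370000000 bits (296250000 bytes)


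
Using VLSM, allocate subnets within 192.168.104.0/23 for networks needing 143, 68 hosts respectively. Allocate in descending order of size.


143 hosts -> /24 (254 usable): 192.168.104.0/24
68 hosts -> /25 (126 usable): 192.168.105.0/25
Allocation: 192.168.104.0/24 (143 hosts, 254 usable); 192.168.105.0/25 (68 hosts, 126 usable)


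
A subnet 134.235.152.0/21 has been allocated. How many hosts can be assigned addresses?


Host bits = 32 - 21 = 11
Total addresses = 2^11 = 2048
Usable = total - 2 (network and broadcast)
Usable hosts: 2046


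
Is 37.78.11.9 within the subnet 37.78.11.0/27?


Subnet network: 37.78.11.0
Test IP AND mask: 37.78.11.0
Yes, 37.78.11.9 is in 37.78.11.0/27


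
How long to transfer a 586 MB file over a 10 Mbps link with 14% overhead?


Effective throughput = 10 * (1 - 14/100) = 8.6 Mbps
File size in Mb = 586 * 8 = 4688 Mb
Time = 4688 / 8.6
Time = 545.1163 seconds


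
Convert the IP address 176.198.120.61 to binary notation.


176 = 10110000
198 = 11000110
120 = 01111000
61 = 00111101
Binary: 10110000.11000110.01111000.00111101


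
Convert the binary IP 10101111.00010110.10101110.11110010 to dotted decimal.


10101111 = 175
00010110 = 22
10101110 = 174
11110010 = 242
IP: 175.22.174.242


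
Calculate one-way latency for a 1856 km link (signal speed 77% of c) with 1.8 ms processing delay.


Speed = 0.77 * 3e5 km/s = 231000 km/s
Propagation delay = 1856 / 231000 = 0.008 s = 8.0346 ms
Processing delay = 1.8 ms
Total one-way latency = 9.8346 ms


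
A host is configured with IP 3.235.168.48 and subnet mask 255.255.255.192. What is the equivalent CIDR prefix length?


Binary: 11111111.11111111.11111111.11000000
Count leading 1s
Prefix: /26


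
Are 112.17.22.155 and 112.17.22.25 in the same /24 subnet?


Mask: 255.255.255.0
112.17.22.155 AND mask = 112.17.22.0
112.17.22.25 AND mask = 112.17.22.0
Yes, same subnet (112.17.22.0)


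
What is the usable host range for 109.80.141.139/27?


Network: 109.80.141.128
Broadcast: 109.80.141.159
First usable = network + 1
Last usable = broadcast - 1
Range: 109.80.141.129 to 109.80.141.158


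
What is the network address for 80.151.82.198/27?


IP:   01010000.10010111.01010010.11000110
Mask: 11111111.11111111.11111111.11100000
AND operation:
Net:  01010000.10010111.01010010.11000000
Network: 80.151.82.192/27


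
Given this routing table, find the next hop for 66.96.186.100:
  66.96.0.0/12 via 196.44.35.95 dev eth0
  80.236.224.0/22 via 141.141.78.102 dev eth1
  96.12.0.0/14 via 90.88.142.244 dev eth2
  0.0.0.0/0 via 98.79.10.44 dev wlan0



Longest prefix match for 66.96.186.100:
  /12 66.96.0.0: MATCH
  /22 80.236.224.0: no
  /14 96.12.0.0: no
  /0 0.0.0.0: MATCH
Selected: next-hop 196.44.35.95 via eth0 (matched /12)


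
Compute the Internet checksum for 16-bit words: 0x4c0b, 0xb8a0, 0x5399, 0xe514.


Sum all words (with carry folding):
+ 0x4c0b = 0x4c0b
+ 0xb8a0 = 0x04ac
+ 0x5399 = 0x5845
+ 0xe514 = 0x3d5a
One's complement: ~0x3d5a
Checksum = 0xc2a5


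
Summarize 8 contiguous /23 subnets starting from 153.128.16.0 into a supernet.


Original prefix: /23
Number of subnets: 8 = 2^3
New prefix = 23 - 3 = 20
Supernet: 153.128.16.0/20


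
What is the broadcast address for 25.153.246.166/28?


Network: 25.153.246.160/28
Host bits = 4
Set all host bits to 1:
Broadcast: 25.153.246.175


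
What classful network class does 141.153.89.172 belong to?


First octet: 141
Binary: 10001101
10xxxxxx -> Class B (128-191)
Class B, default mask 255.255.0.0 (/16)


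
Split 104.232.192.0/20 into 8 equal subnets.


New prefix = 20 + 3 = 23
Each subnet has 512 addresses
  104.232.192.0/23
  104.232.194.0/23
  104.232.196.0/23
  104.232.198.0/23
  104.232.200.0/23
  104.232.202.0/23
  104.232.204.0/23
  104.232.206.0/23
Subnets: 104.232.192.0/23, 104.232.194.0/23, 104.232.196.0/23, 104.232.198.0/23, 104.232.200.0/23, 104.232.202.0/23, 104.232.204.0/23, 104.232.206.0/23


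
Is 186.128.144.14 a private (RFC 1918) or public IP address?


RFC 1918 private ranges:
  10.0.0.0/8 (10.0.0.0 - 10.255.255.255)
  172.16.0.0/12 (172.16.0.0 - 172.31.255.255)
  192.168.0.0/16 (192.168.0.0 - 192.168.255.255)
Public (not in any RFC 1918 range)


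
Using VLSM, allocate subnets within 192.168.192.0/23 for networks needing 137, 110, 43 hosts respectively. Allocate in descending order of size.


137 hosts -> /24 (254 usable): 192.168.192.0/24
110 hosts -> /25 (126 usable): 192.168.193.0/25
43 hosts -> /26 (62 usable): 192.168.193.128/26
Allocation: 192.168.192.0/24 (137 hosts, 254 usable); 192.168.193.0/25 (110 hosts, 126 usable); 192.168.193.128/26 (43 hosts, 62 usable)


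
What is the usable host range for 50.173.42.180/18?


Network: 50.173.0.0
Broadcast: 50.173.63.255
First usable = network + 1
Last usable = broadcast - 1
Range: 50.173.0.1 to 50.173.63.254


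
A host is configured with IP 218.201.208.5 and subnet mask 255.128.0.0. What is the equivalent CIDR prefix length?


Binary: 11111111.10000000.00000000.00000000
Count leading 1s
Prefix: /9


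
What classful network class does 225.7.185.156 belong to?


First octet: 225
Binary: 11100001
1110xxxx -> Class D (224-239)
Class D (multicast), default mask N/A


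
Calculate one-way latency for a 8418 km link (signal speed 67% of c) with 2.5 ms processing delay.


Speed = 0.67 * 3e5 km/s = 201000 km/s
Propagation delay = 8418 / 201000 = 0.0419 s = 41.8806 ms
Processing delay = 2.5 ms
Total one-way latency = 44.3806 ms


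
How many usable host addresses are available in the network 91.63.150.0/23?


Host bits = 32 - 23 = 9
Total addresses = 2^9 = 512
Usable = total - 2 (network and broadcast)
Usable hosts: 510


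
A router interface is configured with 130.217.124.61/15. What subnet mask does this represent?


/15 means 15 network bits, 17 host bits
Binary: 11111111111111100000000000000000
Mask: 255.254.0.0


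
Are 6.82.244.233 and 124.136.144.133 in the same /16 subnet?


Mask: 255.255.0.0
6.82.244.233 AND mask = 6.82.0.0
124.136.144.133 AND mask = 124.136.0.0
No, different subnets (6.82.0.0 vs 124.136.0.0)


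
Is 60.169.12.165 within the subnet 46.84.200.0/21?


Subnet network: 46.84.200.0
Test IP AND mask: 60.169.8.0
No, 60.169.12.165 is not in 46.84.200.0/21


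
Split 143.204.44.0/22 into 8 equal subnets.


New prefix = 22 + 3 = 25
Each subnet has 128 addresses
  143.204.44.0/25
  143.204.44.128/25
  143.204.45.0/25
  143.204.45.128/25
  143.204.46.0/25
  143.204.46.128/25
  143.204.47.0/25
  143.204.47.128/25
Subnets: 143.204.44.0/25, 143.204.44.128/25, 143.204.45.0/25, 143.204.45.128/25, 143.204.46.0/25, 143.204.46.128/25, 143.204.47.0/25, 143.204.47.128/25


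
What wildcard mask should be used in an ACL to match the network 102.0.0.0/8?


Subnet mask: 255.0.0.0
Wildcard = 255.255.255.255 - subnet mask
255 - 255 = 0
255 - 0 = 255
255 - 0 = 255
255 - 0 = 255
Wildcard: 0.255.255.255


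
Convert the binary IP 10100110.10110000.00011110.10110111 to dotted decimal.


10100110 = 166
10110000 = 176
00011110 = 30
10110111 = 183
IP: 166.176.30.183


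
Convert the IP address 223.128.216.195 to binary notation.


223 = 11011111
128 = 10000000
216 = 11011000
195 = 11000011
Binary: 11011111.10000000.11011000.11000011


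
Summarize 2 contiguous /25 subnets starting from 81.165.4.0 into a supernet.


Original prefix: /25
Number of subnets: 2 = 2^1
New prefix = 25 - 1 = 24
Supernet: 81.165.4.0/24


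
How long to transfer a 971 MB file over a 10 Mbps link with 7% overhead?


Effective throughput = 10 * (1 - 7/100) = 9.3 Mbps
File size in Mb = 971 * 8 = 7768 Mb
Time = 7768 / 9.3
Time = 835.2688 seconds


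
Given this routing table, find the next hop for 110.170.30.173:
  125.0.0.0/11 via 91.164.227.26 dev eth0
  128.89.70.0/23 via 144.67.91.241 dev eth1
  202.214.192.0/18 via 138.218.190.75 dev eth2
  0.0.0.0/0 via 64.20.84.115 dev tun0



Longest prefix match for 110.170.30.173:
  /11 125.0.0.0: no
  /23 128.89.70.0: no
  /18 202.214.192.0: no
  /0 0.0.0.0: MATCH
Selected: next-hop 64.20.84.115 via tun0 (matched /0)


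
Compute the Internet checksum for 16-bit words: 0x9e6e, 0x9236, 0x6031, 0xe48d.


Sum all words (with carry folding):
+ 0x9e6e = 0x9e6e
+ 0x9236 = 0x30a5
+ 0x6031 = 0x90d6
+ 0xe48d = 0x7564
One's complement: ~0x7564
Checksum = 0x8a9b


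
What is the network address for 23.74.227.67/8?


IP:   00010111.01001010.11100011.01000011
Mask: 11111111.00000000.00000000.00000000
AND operation:
Net:  00010111.00000000.00000000.00000000
Network: 23.0.0.0/8


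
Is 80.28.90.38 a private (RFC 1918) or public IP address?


RFC 1918 private ranges:
  10.0.0.0/8 (10.0.0.0 - 10.255.255.255)
  172.16.0.0/12 (172.16.0.0 - 172.31.255.255)
  192.168.0.0/16 (192.168.0.0 - 192.168.255.255)
Public (not in any RFC 1918 range)


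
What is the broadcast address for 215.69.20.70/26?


Network: 215.69.20.64/26
Host bits = 6
Set all host bits to 1:
Broadcast: 215.69.20.127


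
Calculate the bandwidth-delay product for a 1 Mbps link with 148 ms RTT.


BDP = bandwidth * RTT
= 1 Mbps * 148 ms
= 1 * 1e6 * 148 / 1000 bits
= 148000 bits
= 18500 bytes
= 18.0664 KB
BDP = 148000 bits (18500 bytes)


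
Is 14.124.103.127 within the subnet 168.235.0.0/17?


Subnet network: 168.235.0.0
Test IP AND mask: 14.124.0.0
No, 14.124.103.127 is not in 168.235.0.0/17


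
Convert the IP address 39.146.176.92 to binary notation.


39 = 00100111
146 = 10010010
176 = 10110000
92 = 01011100
Binary: 00100111.10010010.10110000.01011100


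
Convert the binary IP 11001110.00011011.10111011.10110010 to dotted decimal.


11001110 = 206
00011011 = 27
10111011 = 187
10110010 = 178
IP: 206.27.187.178


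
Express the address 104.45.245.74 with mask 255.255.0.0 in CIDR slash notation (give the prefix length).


Binary: 11111111.11111111.00000000.00000000
Count leading 1s
Prefix: /16


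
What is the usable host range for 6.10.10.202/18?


Network: 6.10.0.0
Broadcast: 6.10.63.255
First usable = network + 1
Last usable = broadcast - 1
Range: 6.10.0.1 to 6.10.63.254


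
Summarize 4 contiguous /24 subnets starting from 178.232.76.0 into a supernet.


Original prefix: /24
Number of subnets: 4 = 2^2
New prefix = 24 - 2 = 22
Supernet: 178.232.76.0/22


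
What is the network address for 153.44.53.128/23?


IP:   10011001.00101100.00110101.10000000
Mask: 11111111.11111111.11111110.00000000
AND operation:
Net:  10011001.00101100.00110100.00000000
Network: 153.44.52.0/23


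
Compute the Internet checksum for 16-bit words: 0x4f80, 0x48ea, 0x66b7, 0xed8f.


Sum all words (with carry folding):
+ 0x4f80 = 0x4f80
+ 0x48ea = 0x986a
+ 0x66b7 = 0xff21
+ 0xed8f = 0xecb1
One's complement: ~0xecb1
Checksum = 0x134e


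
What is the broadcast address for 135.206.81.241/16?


Network: 135.206.0.0/16
Host bits = 16
Set all host bits to 1:
Broadcast: 135.206.255.255


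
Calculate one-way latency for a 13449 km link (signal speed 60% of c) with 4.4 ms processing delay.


Speed = 0.6 * 3e5 km/s = 180000 km/s
Propagation delay = 13449 / 180000 = 0.0747 s = 74.7167 ms
Processing delay = 4.4 ms
Total one-way latency = 79.1167 ms


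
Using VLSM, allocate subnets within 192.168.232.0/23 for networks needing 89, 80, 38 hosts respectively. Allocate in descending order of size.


89 hosts -> /25 (126 usable): 192.168.232.0/25
80 hosts -> /25 (126 usable): 192.168.232.128/25
38 hosts -> /26 (62 usable): 192.168.233.0/26
Allocation: 192.168.232.0/25 (89 hosts, 126 usable); 192.168.232.128/25 (80 hosts, 126 usable); 192.168.233.0/26 (38 hosts, 62 usable)


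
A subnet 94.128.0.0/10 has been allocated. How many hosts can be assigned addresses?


Host bits = 32 - 10 = 22
Total addresses = 2^22 = 4194304
Usable = total - 2 (network and broadcast)
Usable hosts: 4194302


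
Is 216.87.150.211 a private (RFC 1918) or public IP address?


RFC 1918 private ranges:
  10.0.0.0/8 (10.0.0.0 - 10.255.255.255)
  172.16.0.0/12 (172.16.0.0 - 172.31.255.255)
  192.168.0.0/16 (192.168.0.0 - 192.168.255.255)
Public (not in any RFC 1918 range)


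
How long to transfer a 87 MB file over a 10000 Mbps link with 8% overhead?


Effective throughput = 10000 * (1 - 8/100) = 9200 Mbps
File size in Mb = 87 * 8 = 696 Mb
Time = 696 / 9200
Time = 0.0757 seconds


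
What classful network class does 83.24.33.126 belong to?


First octet: 83
Binary: 01010011
0xxxxxxx -> Class A (1-126)
Class A, default mask 255.0.0.0 (/8)


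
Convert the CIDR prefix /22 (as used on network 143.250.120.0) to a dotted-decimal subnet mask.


/22 means 22 network bits, 10 host bits
Binary: 11111111111111111111110000000000
Mask: 255.255.252.0


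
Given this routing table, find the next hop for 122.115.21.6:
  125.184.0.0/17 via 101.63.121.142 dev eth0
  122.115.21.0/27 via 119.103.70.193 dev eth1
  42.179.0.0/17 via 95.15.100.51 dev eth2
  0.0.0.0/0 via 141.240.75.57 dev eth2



Longest prefix match for 122.115.21.6:
  /17 125.184.0.0: no
  /27 122.115.21.0: MATCH
  /17 42.179.0.0: no
  /0 0.0.0.0: MATCH
Selected: next-hop 119.103.70.193 via eth1 (matched /27)


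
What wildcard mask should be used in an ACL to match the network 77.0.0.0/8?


Subnet mask: 255.0.0.0
Wildcard = 255.255.255.255 - subnet mask
255 - 255 = 0
255 - 0 = 255
255 - 0 = 255
255 - 0 = 255
Wildcard: 0.255.255.255


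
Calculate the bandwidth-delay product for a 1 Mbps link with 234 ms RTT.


BDP = bandwidth * RTT
= 1 Mbps * 234 ms
= 1 * 1e6 * 234 / 1000 bits
= 234000 bits
= 29250 bytes
= 28.5645 KB
BDP = 234000 bits (29250 bytes)


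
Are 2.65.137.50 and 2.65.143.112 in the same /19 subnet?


Mask: 255.255.224.0
2.65.137.50 AND mask = 2.65.128.0
2.65.143.112 AND mask = 2.65.128.0
Yes, same subnet (2.65.128.0)


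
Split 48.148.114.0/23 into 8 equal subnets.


New prefix = 23 + 3 = 26
Each subnet has 64 addresses
  48.148.114.0/26
  48.148.114.64/26
  48.148.114.128/26
  48.148.114.192/26
  48.148.115.0/26
  48.148.115.64/26
  48.148.115.128/26
  48.148.115.192/26
Subnets: 48.148.114.0/26, 48.148.114.64/26, 48.148.114.128/26, 48.148.114.192/26, 48.148.115.0/26, 48.148.115.64/26, 48.148.115.128/26, 48.148.115.192/26


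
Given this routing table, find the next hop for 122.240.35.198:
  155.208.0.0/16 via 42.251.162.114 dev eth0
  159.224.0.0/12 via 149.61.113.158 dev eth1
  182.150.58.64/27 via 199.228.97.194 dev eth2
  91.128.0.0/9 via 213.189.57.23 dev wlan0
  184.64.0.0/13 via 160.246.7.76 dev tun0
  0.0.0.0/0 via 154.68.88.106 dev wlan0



Longest prefix match for 122.240.35.198:
  /16 155.208.0.0: no
  /12 159.224.0.0: no
  /27 182.150.58.64: no
  /9 91.128.0.0: no
  /13 184.64.0.0: no
  /0 0.0.0.0: MATCH
Selected: next-hop 154.68.88.106 via wlan0 (matched /0)


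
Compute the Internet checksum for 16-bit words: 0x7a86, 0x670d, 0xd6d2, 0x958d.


Sum all words (with carry folding):
+ 0x7a86 = 0x7a86
+ 0x670d = 0xe193
+ 0xd6d2 = 0xb866
+ 0x958d = 0x4df4
One's complement: ~0x4df4
Checksum = 0xb20b


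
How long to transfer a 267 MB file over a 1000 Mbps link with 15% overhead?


Effective throughput = 1000 * (1 - 15/100) = 850 Mbps
File size in Mb = 267 * 8 = 2136 Mb
Time = 2136 / 850
Time = 2.5129 seconds


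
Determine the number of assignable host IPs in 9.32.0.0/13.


Host bits = 32 - 13 = 19
Total addresses = 2^19 = 524288
Usable = total - 2 (network and broadcast)
Usable hosts: 524286


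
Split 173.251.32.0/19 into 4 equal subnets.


New prefix = 19 + 2 = 21
Each subnet has 2048 addresses
  173.251.32.0/21
  173.251.40.0/21
  173.251.48.0/21
  173.251.56.0/21
Subnets: 173.251.32.0/21, 173.251.40.0/21, 173.251.48.0/21, 173.251.56.0/21


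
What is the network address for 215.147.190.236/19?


IP:   11010111.10010011.10111110.11101100
Mask: 11111111.11111111.11100000.00000000
AND operation:
Net:  11010111.10010011.10100000.00000000
Network: 215.147.160.0/19


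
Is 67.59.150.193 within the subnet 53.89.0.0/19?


Subnet network: 53.89.0.0
Test IP AND mask: 67.59.128.0
No, 67.59.150.193 is not in 53.89.0.0/19


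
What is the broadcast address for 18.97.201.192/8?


Network: 18.0.0.0/8
Host bits = 24
Set all host bits to 1:
Broadcast: 18.255.255.255


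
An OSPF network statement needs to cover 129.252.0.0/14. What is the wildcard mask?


Subnet mask: 255.252.0.0
Wildcard = 255.255.255.255 - subnet mask
255 - 255 = 0
255 - 252 = 3
255 - 0 = 255
255 - 0 = 255
Wildcard: 0.3.255.255


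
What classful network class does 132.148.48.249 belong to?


First octet: 132
Binary: 10000100
10xxxxxx -> Class B (128-191)
Class B, default mask 255.255.0.0 (/16)


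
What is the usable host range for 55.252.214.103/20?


Network: 55.252.208.0
Broadcast: 55.252.223.255
First usable = network + 1
Last usable = broadcast - 1
Range: 55.252.208.1 to 55.252.223.254


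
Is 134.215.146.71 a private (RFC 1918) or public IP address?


RFC 1918 private ranges:
  10.0.0.0/8 (10.0.0.0 - 10.255.255.255)
  172.16.0.0/12 (172.16.0.0 - 172.31.255.255)
  192.168.0.0/16 (192.168.0.0 - 192.168.255.255)
Public (not in any RFC 1918 range)


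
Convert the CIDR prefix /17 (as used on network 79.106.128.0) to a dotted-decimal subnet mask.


/17 means 17 network bits, 15 host bits
Binary: 11111111111111111000000000000000
Mask: 255.255.128.0


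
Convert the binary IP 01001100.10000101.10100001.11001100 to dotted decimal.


01001100 = 76
10000101 = 133
10100001 = 161
11001100 = 204
IP: 76.133.161.204


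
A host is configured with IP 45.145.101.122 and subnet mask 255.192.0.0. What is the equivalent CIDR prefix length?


Binary: 11111111.11000000.00000000.00000000
Count leading 1s
Prefix: /10


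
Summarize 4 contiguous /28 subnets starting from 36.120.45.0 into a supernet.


Original prefix: /28
Number of subnets: 4 = 2^2
New prefix = 28 - 2 = 26
Supernet: 36.120.45.0/26


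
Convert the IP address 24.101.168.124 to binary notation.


24 = 00011000
101 = 01100101
168 = 10101000
124 = 01111100
Binary: 00011000.01100101.10101000.01111100


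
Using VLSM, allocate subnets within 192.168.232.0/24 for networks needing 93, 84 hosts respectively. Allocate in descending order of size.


93 hosts -> /25 (126 usable): 192.168.232.0/25
84 hosts -> /25 (126 usable): 192.168.232.128/25
Allocation: 192.168.232.0/25 (93 hosts, 126 usable); 192.168.232.128/25 (84 hosts, 126 usable)


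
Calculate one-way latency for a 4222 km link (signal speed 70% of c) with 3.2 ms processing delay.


Speed = 0.7 * 3e5 km/s = 210000 km/s
Propagation delay = 4222 / 210000 = 0.0201 s = 20.1048 ms
Processing delay = 3.2 ms
Total one-way latency = 23.3048 ms


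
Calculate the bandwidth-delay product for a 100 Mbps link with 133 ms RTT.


BDP = bandwidth * RTT
= 100 Mbps * 133 ms
= 100 * 1e6 * 133 / 1000 bits
= 13300000 bits
= 1662500 bytes
= 1623.5352 KB
BDP = 13300000 bits (1662500 bytes)


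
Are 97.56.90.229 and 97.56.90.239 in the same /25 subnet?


Mask: 255.255.255.128
97.56.90.229 AND mask = 97.56.90.128
97.56.90.239 AND mask = 97.56.90.128
Yes, same subnet (97.56.90.128)


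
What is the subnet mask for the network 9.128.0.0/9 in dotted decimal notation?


/9 means 9 network bits, 23 host bits
Binary: 11111111100000000000000000000000
Mask: 255.128.0.0


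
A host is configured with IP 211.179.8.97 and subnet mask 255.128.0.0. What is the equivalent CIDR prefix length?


Binary: 11111111.10000000.00000000.00000000
Count leading 1s
Prefix: /9


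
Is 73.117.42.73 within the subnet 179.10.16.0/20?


Subnet network: 179.10.16.0
Test IP AND mask: 73.117.32.0
No, 73.117.42.73 is not in 179.10.16.0/20


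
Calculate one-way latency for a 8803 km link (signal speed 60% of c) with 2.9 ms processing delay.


Speed = 0.6 * 3e5 km/s = 180000 km/s
Propagation delay = 8803 / 180000 = 0.0489 s = 48.9056 ms
Processing delay = 2.9 ms
Total one-way latency = 51.8056 ms


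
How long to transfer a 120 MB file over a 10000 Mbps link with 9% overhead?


Effective throughput = 10000 * (1 - 9/100) = 9100 Mbps
File size in Mb = 120 * 8 = 960 Mb
Time = 960 / 9100
Time = 0.1055 seconds


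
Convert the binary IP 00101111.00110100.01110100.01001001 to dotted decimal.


00101111 = 47
00110100 = 52
01110100 = 116
01001001 = 73
IP: 47.52.116.73


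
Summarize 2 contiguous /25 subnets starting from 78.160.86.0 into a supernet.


Original prefix: /25
Number of subnets: 2 = 2^1
New prefix = 25 - 1 = 24
Supernet: 78.160.86.0/24


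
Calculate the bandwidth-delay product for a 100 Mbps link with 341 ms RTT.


BDP = bandwidth * RTT
= 100 Mbps * 341 ms
= 100 * 1e6 * 341 / 1000 bits
= 34100000 bits
= 4262500 bytes
= 4162.5977 KB
BDP = 34100000 bits (4262500 bytes)


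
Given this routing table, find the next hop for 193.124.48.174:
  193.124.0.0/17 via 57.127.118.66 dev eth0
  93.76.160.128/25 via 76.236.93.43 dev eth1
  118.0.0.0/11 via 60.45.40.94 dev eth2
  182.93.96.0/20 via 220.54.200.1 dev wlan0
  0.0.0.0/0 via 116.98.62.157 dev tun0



Longest prefix match for 193.124.48.174:
  /17 193.124.0.0: MATCH
  /25 93.76.160.128: no
  /11 118.0.0.0: no
  /20 182.93.96.0: no
  /0 0.0.0.0: MATCH
Selected: next-hop 57.127.118.66 via eth0 (matched /17)


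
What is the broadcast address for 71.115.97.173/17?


Network: 71.115.0.0/17
Host bits = 15
Set all host bits to 1:
Broadcast: 71.115.127.255


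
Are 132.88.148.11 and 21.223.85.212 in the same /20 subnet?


Mask: 255.255.240.0
132.88.148.11 AND mask = 132.88.144.0
21.223.85.212 AND mask = 21.223.80.0
No, different subnets (132.88.144.0 vs 21.223.80.0)


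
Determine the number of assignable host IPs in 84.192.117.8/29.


Host bits = 32 - 29 = 3
Total addresses = 2^3 = 8
Usable = total - 2 (network and broadcast)
Usable hosts: 6


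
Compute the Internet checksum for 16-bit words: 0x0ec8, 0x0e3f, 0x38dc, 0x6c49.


Sum all words (with carry folding):
+ 0x0ec8 = 0x0ec8
+ 0x0e3f = 0x1d07
+ 0x38dc = 0x55e3
+ 0x6c49 = 0xc22c
One's complement: ~0xc22c
Checksum = 0x3dd3


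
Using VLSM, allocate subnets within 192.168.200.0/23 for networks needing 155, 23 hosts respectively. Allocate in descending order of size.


155 hosts -> /24 (254 usable): 192.168.200.0/24
23 hosts -> /27 (30 usable): 192.168.201.0/27
Allocation: 192.168.200.0/24 (155 hosts, 254 usable); 192.168.201.0/27 (23 hosts, 30 usable)


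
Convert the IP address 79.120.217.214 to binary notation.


79 = 01001111
120 = 01111000
217 = 11011001
214 = 11010110
Binary: 01001111.01111000.11011001.11010110


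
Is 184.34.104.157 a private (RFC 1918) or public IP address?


RFC 1918 private ranges:
  10.0.0.0/8 (10.0.0.0 - 10.255.255.255)
  172.16.0.0/12 (172.16.0.0 - 172.31.255.255)
  192.168.0.0/16 (192.168.0.0 - 192.168.255.255)
Public (not in any RFC 1918 range)


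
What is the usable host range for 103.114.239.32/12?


Network: 103.112.0.0
Broadcast: 103.127.255.255
First usable = network + 1
Last usable = broadcast - 1
Range: 103.112.0.1 to 103.127.255.254


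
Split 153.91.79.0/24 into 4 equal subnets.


New prefix = 24 + 2 = 26
Each subnet has 64 addresses
  153.91.79.0/26
  153.91.79.64/26
  153.91.79.128/26
  153.91.79.192/26
Subnets: 153.91.79.0/26, 153.91.79.64/26, 153.91.79.128/26, 153.91.79.192/26


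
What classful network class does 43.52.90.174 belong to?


First octet: 43
Binary: 00101011
0xxxxxxx -> Class A (1-126)
Class A, default mask 255.0.0.0 (/8)


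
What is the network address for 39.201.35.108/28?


IP:   00100111.11001001.00100011.01101100
Mask: 11111111.11111111.11111111.11110000
AND operation:
Net:  00100111.11001001.00100011.01100000
Network: 39.201.35.96/28


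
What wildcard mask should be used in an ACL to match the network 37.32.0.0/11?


Subnet mask: 255.224.0.0
Wildcard = 255.255.255.255 - subnet mask
255 - 255 = 0
255 - 224 = 31
255 - 0 = 255
255 - 0 = 255
Wildcard: 0.31.255.255


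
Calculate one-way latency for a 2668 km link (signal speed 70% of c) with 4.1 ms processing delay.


Speed = 0.7 * 3e5 km/s = 210000 km/s
Propagation delay = 2668 / 210000 = 0.0127 s = 12.7048 ms
Processing delay = 4.1 ms
Total one-way latency = 16.8048 ms


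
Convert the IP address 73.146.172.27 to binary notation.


73 = 01001001
146 = 10010010
172 = 10101100
27 = 00011011
Binary: 01001001.10010010.10101100.00011011


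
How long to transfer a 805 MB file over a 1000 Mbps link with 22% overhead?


Effective throughput = 1000 * (1 - 22/100) = 780 Mbps
File size in Mb = 805 * 8 = 6440 Mb
Time = 6440 / 780
Time = 8.2564 seconds


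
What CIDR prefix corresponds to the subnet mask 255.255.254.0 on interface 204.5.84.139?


Binary: 11111111.11111111.11111110.00000000
Count leading 1s
Prefix: /23


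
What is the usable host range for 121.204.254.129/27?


Network: 121.204.254.128
Broadcast: 121.204.254.159
First usable = network + 1
Last usable = broadcast - 1
Range: 121.204.254.129 to 121.204.254.158


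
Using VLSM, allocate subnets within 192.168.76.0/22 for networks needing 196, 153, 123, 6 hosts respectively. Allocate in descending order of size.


196 hosts -> /24 (254 usable): 192.168.76.0/24
153 hosts -> /24 (254 usable): 192.168.77.0/24
123 hosts -> /25 (126 usable): 192.168.78.0/25
6 hosts -> /29 (6 usable): 192.168.78.128/29
Allocation: 192.168.76.0/24 (196 hosts, 254 usable); 192.168.77.0/24 (153 hosts, 254 usable); 192.168.78.0/25 (123 hosts, 126 usable); 192.168.78.128/29 (6 hosts, 6 usable)


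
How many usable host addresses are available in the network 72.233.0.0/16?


Host bits = 32 - 16 = 16
Total addresses = 2^16 = 65536
Usable = total - 2 (network and broadcast)
Usable hosts: 65534


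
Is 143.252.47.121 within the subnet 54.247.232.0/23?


Subnet network: 54.247.232.0
Test IP AND mask: 143.252.46.0
No, 143.252.47.121 is not in 54.247.232.0/23


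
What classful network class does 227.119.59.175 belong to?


First octet: 227
Binary: 11100011
1110xxxx -> Class D (224-239)
Class D (multicast), default mask N/A


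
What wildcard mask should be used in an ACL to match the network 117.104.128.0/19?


Subnet mask: 255.255.224.0
Wildcard = 255.255.255.255 - subnet mask
255 - 255 = 0
255 - 255 = 0
255 - 224 = 31
255 - 0 = 255
Wildcard: 0.0.31.255


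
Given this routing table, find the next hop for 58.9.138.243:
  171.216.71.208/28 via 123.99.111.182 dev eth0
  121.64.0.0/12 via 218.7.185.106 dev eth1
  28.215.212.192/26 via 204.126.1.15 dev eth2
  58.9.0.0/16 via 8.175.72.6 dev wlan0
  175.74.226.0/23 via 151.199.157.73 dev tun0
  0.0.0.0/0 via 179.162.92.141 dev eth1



Longest prefix match for 58.9.138.243:
  /28 171.216.71.208: no
  /12 121.64.0.0: no
  /26 28.215.212.192: no
  /16 58.9.0.0: MATCH
  /23 175.74.226.0: no
  /0 0.0.0.0: MATCH
Selected: next-hop 8.175.72.6 via wlan0 (matched /16)


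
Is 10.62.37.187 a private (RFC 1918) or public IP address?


RFC 1918 private ranges:
  10.0.0.0/8 (10.0.0.0 - 10.255.255.255)
  172.16.0.0/12 (172.16.0.0 - 172.31.255.255)
  192.168.0.0/16 (192.168.0.0 - 192.168.255.255)
Private (in 10.0.0.0/8)


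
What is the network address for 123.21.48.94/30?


IP:   01111011.00010101.00110000.01011110
Mask: 11111111.11111111.11111111.11111100
AND operation:
Net:  01111011.00010101.00110000.01011100
Network: 123.21.48.92/30


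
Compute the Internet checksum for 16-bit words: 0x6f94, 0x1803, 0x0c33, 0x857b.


Sum all words (with carry folding):
+ 0x6f94 = 0x6f94
+ 0x1803 = 0x8797
+ 0x0c33 = 0x93ca
+ 0x857b = 0x1946
One's complement: ~0x1946
Checksum = 0xe6b9


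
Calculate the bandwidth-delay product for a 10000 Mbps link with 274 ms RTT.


BDP = bandwidth * RTT
= 10000 Mbps * 274 ms
= 10000 * 1e6 * 274 / 1000 bits
= 2740000000 bits
= 342500000 bytes
= 334472.6562 KB
BDP = 2740000000 bits (342500000 bytes)


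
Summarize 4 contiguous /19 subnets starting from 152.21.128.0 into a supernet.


Original prefix: /19
Number of subnets: 4 = 2^2
New prefix = 19 - 2 = 17
Supernet: 152.21.128.0/17


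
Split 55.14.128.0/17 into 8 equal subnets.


New prefix = 17 + 3 = 20
Each subnet has 4096 addresses
  55.14.128.0/20
  55.14.144.0/20
  55.14.160.0/20
  55.14.176.0/20
  55.14.192.0/20
  55.14.208.0/20
  55.14.224.0/20
  55.14.240.0/20
Subnets: 55.14.128.0/20, 55.14.144.0/20, 55.14.160.0/20, 55.14.176.0/20, 55.14.192.0/20, 55.14.208.0/20, 55.14.224.0/20, 55.14.240.0/20


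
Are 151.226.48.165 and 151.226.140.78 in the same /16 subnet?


Mask: 255.255.0.0
151.226.48.165 AND mask = 151.226.0.0
151.226.140.78 AND mask = 151.226.0.0
Yes, same subnet (151.226.0.0)


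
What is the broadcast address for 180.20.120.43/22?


Network: 180.20.120.0/22
Host bits = 10
Set all host bits to 1:
Broadcast: 180.20.123.255


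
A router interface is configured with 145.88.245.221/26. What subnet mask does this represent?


/26 means 26 network bits, 6 host bits
Binary: 11111111111111111111111111000000
Mask: 255.255.255.192


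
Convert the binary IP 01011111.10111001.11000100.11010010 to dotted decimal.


01011111 = 95
10111001 = 185
11000100 = 196
11010010 = 210
IP: 95.185.196.210


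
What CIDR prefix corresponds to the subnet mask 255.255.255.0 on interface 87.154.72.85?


Binary: 11111111.11111111.11111111.00000000
Count leading 1s
Prefix: /24


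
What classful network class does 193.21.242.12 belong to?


First octet: 193
Binary: 11000001
110xxxxx -> Class C (192-223)
Class C, default mask 255.255.255.0 (/24)


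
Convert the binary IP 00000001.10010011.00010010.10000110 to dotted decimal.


00000001 = 1
10010011 = 147
00010010 = 18
10000110 = 134
IP: 1.147.18.134


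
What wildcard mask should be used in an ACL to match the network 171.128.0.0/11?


Subnet mask: 255.224.0.0
Wildcard = 255.255.255.255 - subnet mask
255 - 255 = 0
255 - 224 = 31
255 - 0 = 255
255 - 0 = 255
Wildcard: 0.31.255.255


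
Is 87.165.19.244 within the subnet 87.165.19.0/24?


Subnet network: 87.165.19.0
Test IP AND mask: 87.165.19.0
Yes, 87.165.19.244 is in 87.165.19.0/24


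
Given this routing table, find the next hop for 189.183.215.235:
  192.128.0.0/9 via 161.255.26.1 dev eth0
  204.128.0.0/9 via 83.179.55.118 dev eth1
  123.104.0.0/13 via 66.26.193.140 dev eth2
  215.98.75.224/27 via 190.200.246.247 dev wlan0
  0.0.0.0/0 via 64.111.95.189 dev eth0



Longest prefix match for 189.183.215.235:
  /9 192.128.0.0: no
  /9 204.128.0.0: no
  /13 123.104.0.0: no
  /27 215.98.75.224: no
  /0 0.0.0.0: MATCH
Selected: next-hop 64.111.95.189 via eth0 (matched /0)


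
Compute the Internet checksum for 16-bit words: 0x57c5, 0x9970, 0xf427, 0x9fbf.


Sum all words (with carry folding):
+ 0x57c5 = 0x57c5
+ 0x9970 = 0xf135
+ 0xf427 = 0xe55d
+ 0x9fbf = 0x851d
One's complement: ~0x851d
Checksum = 0x7ae2


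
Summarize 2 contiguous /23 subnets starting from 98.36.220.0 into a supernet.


Original prefix: /23
Number of subnets: 2 = 2^1
New prefix = 23 - 1 = 22
Supernet: 98.36.220.0/22


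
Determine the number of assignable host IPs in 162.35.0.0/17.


Host bits = 32 - 17 = 15
Total addresses = 2^15 = 32768
Usable = total - 2 (network and broadcast)
Usable hosts: 32766


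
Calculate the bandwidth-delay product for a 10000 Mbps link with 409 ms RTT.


BDP = bandwidth * RTT
= 10000 Mbps * 409 ms
= 10000 * 1e6 * 409 / 1000 bits
= 4090000000 bits
= 511250000 bytes
= 499267.5781 KB
BDP = 4090000000 bits (511250000 bytes)


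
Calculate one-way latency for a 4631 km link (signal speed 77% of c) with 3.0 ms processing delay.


Speed = 0.77 * 3e5 km/s = 231000 km/s
Propagation delay = 4631 / 231000 = 0.02 s = 20.0476 ms
Processing delay = 3.0 ms
Total one-way latency = 23.0476 ms


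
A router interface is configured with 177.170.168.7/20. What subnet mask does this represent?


/20 means 20 network bits, 12 host bits
Binary: 11111111111111111111000000000000
Mask: 255.255.240.0


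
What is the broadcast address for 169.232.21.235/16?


Network: 169.232.0.0/16
Host bits = 16
Set all host bits to 1:
Broadcast: 169.232.255.255


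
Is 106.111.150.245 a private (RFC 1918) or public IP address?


RFC 1918 private ranges:
  10.0.0.0/8 (10.0.0.0 - 10.255.255.255)
  172.16.0.0/12 (172.16.0.0 - 172.31.255.255)
  192.168.0.0/16 (192.168.0.0 - 192.168.255.255)
Public (not in any RFC 1918 range)


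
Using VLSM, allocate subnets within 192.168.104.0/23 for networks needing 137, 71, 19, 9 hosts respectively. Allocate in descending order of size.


137 hosts -> /24 (254 usable): 192.168.104.0/24
71 hosts -> /25 (126 usable): 192.168.105.0/25
19 hosts -> /27 (30 usable): 192.168.105.128/27
9 hosts -> /28 (14 usable): 192.168.105.160/28
Allocation: 192.168.104.0/24 (137 hosts, 254 usable); 192.168.105.0/25 (71 hosts, 126 usable); 192.168.105.128/27 (19 hosts, 30 usable); 192.168.105.160/28 (9 hosts, 14 usable)


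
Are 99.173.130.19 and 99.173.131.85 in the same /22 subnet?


Mask: 255.255.252.0
99.173.130.19 AND mask = 99.173.128.0
99.173.131.85 AND mask = 99.173.128.0
Yes, same subnet (99.173.128.0)


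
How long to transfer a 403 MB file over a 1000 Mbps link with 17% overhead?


Effective throughput = 1000 * (1 - 17/100) = 830 Mbps
File size in Mb = 403 * 8 = 3224 Mb
Time = 3224 / 830
Time = 3.8843 seconds


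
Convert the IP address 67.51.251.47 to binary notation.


67 = 01000011
51 = 00110011
251 = 11111011
47 = 00101111
Binary: 01000011.00110011.11111011.00101111


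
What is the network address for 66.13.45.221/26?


IP:   01000010.00001101.00101101.11011101
Mask: 11111111.11111111.11111111.11000000
AND operation:
Net:  01000010.00001101.00101101.11000000
Network: 66.13.45.192/26


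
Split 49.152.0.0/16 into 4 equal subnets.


New prefix = 16 + 2 = 18
Each subnet has 16384 addresses
  49.152.0.0/18
  49.152.64.0/18
  49.152.128.0/18
  49.152.192.0/18
Subnets: 49.152.0.0/18, 49.152.64.0/18, 49.152.128.0/18, 49.152.192.0/18


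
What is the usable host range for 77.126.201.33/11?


Network: 77.96.0.0
Broadcast: 77.127.255.255
First usable = network + 1
Last usable = broadcast - 1
Range: 77.96.0.1 to 77.127.255.254


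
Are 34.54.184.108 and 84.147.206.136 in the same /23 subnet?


Mask: 255.255.254.0
34.54.184.108 AND mask = 34.54.184.0
84.147.206.136 AND mask = 84.147.206.0
No, different subnets (34.54.184.0 vs 84.147.206.0)


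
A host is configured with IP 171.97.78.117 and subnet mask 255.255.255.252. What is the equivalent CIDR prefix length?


Binary: 11111111.11111111.11111111.11111100
Count leading 1s
Prefix: /30


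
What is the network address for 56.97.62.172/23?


IP:   00111000.01100001.00111110.10101100
Mask: 11111111.11111111.11111110.00000000
AND operation:
Net:  00111000.01100001.00111110.00000000
Network: 56.97.62.0/23


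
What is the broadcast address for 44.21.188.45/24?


Network: 44.21.188.0/24
Host bits = 8
Set all host bits to 1:
Broadcast: 44.21.188.255


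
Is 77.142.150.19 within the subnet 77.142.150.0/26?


Subnet network: 77.142.150.0
Test IP AND mask: 77.142.150.0
Yes, 77.142.150.19 is in 77.142.150.0/26


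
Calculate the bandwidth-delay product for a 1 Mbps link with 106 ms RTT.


BDP = bandwidth * RTT
= 1 Mbps * 106 ms
= 1 * 1e6 * 106 / 1000 bits
= 106000 bits
= 13250 bytes
= 12.9395 KB
BDP = 106000 bits (13250 bytes)


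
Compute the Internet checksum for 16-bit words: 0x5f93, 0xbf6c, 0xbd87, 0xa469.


Sum all words (with carry folding):
+ 0x5f93 = 0x5f93
+ 0xbf6c = 0x1f00
+ 0xbd87 = 0xdc87
+ 0xa469 = 0x80f1
One's complement: ~0x80f1
Checksum = 0x7f0e


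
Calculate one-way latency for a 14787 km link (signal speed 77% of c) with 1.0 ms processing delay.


Speed = 0.77 * 3e5 km/s = 231000 km/s
Propagation delay = 14787 / 231000 = 0.064 s = 64.013 ms
Processing delay = 1.0 ms
Total one-way latency = 65.013 ms
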